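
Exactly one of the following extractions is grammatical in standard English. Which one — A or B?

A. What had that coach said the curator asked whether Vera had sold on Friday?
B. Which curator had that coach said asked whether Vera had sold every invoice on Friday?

B

In A, the wh-phrase is extracted from inside a wh-island (introduced by "whether"), which blocks movement.
In B, the extraction path crosses only that-complement boundaries, which are transparent.
So B is grammatical.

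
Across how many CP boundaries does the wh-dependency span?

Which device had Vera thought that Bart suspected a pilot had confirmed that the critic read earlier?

3

"which device" is extracted from the object of "read".
Boundaries crossed, outermost first: [that], [Ø], [that] — 3 in total.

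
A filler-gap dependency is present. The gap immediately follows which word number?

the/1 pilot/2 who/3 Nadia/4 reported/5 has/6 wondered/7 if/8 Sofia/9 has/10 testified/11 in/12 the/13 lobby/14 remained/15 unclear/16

5

The displaced element is "the pilot" (word 2).
It is linked across 1 clause boundary (Ø).
It functions as the subject of "wondered", so the gap sits immediately after word 5 ("reported").
Base order: Nadia reported that the pilot has wondered if Sofia has testified in the lobby.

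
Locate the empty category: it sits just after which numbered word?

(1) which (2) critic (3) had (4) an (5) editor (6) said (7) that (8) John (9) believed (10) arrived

9

The displaced element is "which critic" (word 2).
It is linked across 2 clause boundaries (that → Ø).
It functions as the subject of "arrived", so the gap sits immediately after word 9 ("believed").
Base order: An editor had said that John believed that which critic arrived.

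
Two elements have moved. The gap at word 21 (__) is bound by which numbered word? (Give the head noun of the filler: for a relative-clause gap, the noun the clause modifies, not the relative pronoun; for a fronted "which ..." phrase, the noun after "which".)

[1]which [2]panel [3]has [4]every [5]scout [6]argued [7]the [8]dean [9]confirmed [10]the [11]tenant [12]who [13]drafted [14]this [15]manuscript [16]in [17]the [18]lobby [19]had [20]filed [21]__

2

The marked gap is the direct object of "filed".
Its filler is the fronted wh-phrase "which panel", at word 2.
(The other dependency links word 11 to a gap after word 12.)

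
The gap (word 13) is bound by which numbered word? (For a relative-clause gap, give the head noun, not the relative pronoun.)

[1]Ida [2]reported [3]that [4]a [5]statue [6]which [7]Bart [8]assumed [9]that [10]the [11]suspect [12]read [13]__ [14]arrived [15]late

The gap at 13 is the object of "read", inside a relative clause.
The relative pronoun is "which" (word 6); it is bound by the head noun immediately before it.
Its filler is the head noun "statue", at word 5.

5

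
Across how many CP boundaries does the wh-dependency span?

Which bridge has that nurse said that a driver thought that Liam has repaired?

"which bridge" is extracted from the object of "repaired".
Boundaries crossed, outermost first: [that], [that] — 2 in total.

2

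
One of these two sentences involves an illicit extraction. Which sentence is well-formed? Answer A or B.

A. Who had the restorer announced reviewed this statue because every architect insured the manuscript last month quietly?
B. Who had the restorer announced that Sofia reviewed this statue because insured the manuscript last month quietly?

A

In B, the wh-phrase is extracted from inside an adjunct island (introduced by "because"), which blocks movement.
In A, the extraction path crosses only that-complement boundaries, which are transparent.
So A is grammatical.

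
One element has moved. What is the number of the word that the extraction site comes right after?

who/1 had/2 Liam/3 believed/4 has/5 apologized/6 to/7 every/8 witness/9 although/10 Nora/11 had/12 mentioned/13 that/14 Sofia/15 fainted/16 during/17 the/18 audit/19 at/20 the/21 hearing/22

The displaced element is "who" (word 1).
It is linked across 1 clause boundary (Ø).
It functions as the subject of "apologized", so the gap sits immediately after word 4 ("believed").
Base order: Liam had believed that who has apologized to every witness although Nora had mentioned that Sofia fainted during the audit at the hearing.

4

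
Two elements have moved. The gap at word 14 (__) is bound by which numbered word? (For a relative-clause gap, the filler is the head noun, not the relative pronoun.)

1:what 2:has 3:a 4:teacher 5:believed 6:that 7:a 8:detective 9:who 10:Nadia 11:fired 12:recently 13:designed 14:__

1

The marked gap is the direct object of "designed".
Its filler is the fronted wh-phrase "what", at word 1.
(The other dependency links word 8 to a gap after word 11.)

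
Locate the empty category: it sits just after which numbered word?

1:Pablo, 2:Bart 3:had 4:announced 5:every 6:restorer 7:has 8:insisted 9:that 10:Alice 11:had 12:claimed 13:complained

12

The displaced element is "Pablo" (word 1).
It is linked across 3 clause boundaries (Ø → that → Ø).
It functions as the subject of "complained", so the gap sits immediately after word 12 ("claimed").
Base order: Bart had announced every restorer has insisted that Alice had claimed that Pablo complained.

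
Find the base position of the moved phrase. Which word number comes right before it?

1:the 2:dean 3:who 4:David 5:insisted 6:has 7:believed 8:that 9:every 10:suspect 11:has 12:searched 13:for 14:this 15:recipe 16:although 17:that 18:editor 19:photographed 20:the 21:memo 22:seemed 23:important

The displaced element is "the dean" (word 2).
It is linked across 1 clause boundary (Ø).
It functions as the subject of "believed", so the gap sits immediately after word 5 ("insisted").
Base order: David insisted that the dean has believed that every suspect has searched for this recipe although that editor photographed the memo.

5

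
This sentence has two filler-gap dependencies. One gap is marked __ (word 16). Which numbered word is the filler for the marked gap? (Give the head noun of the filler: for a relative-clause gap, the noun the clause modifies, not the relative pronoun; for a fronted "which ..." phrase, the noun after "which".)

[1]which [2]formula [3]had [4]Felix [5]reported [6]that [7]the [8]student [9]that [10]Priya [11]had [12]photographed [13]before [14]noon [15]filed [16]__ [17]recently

The marked gap is the direct object of "filed".
Its filler is the fronted wh-phrase "which formula", at word 2.
(The other dependency links word 8 to a gap after word 12.)

2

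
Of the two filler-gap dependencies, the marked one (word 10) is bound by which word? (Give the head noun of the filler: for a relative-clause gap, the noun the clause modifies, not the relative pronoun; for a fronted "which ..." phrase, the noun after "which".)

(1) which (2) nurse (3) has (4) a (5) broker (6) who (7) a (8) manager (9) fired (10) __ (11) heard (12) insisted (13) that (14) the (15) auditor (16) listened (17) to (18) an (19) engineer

The marked gap is inside the relative clause, the direct object of "fired".
Its filler is the head noun "broker" (via "who"), at word 5.
(The other dependency links word 2 to a gap after word 11.)

5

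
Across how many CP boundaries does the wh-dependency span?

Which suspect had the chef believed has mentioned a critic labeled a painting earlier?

1

"which suspect" is extracted from the subject of "mentioned".
Boundaries crossed, outermost first: [Ø] — 1 in total.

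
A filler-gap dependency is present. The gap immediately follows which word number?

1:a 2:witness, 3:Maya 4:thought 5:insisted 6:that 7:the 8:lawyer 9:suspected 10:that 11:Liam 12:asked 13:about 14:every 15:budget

The displaced element is "a witness" (word 2).
It is linked across 1 clause boundary (Ø).
It functions as the subject of "insisted", so the gap sits immediately after word 4 ("thought").
Base order: Maya thought that a witness insisted that the lawyer suspected that Liam asked about every budget.

4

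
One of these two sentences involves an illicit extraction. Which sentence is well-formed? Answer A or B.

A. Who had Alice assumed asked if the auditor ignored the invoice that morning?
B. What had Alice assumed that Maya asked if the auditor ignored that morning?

A

In B, the wh-phrase is extracted from inside a wh-island (introduced by "if"), which blocks movement.
In A, the extraction path crosses only that-complement boundaries, which are transparent.
So A is grammatical.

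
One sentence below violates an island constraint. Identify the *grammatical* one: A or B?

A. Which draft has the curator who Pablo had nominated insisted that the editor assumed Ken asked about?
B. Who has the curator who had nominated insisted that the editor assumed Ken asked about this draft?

A

In B, the wh-phrase is extracted from inside a complex-NP island (relative clause) (introduced by "who"), which blocks movement.
In A, the extraction path crosses only that-complement boundaries, which are transparent.
So A is grammatical.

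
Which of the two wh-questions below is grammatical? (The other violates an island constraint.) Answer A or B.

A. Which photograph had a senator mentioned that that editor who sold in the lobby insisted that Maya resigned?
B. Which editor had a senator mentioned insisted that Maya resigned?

In A, the wh-phrase is extracted from inside a complex-NP island (relative clause) (introduced by "who"), which blocks movement.
In B, the extraction path crosses only that-complement boundaries, which are transparent.
So B is grammatical.

B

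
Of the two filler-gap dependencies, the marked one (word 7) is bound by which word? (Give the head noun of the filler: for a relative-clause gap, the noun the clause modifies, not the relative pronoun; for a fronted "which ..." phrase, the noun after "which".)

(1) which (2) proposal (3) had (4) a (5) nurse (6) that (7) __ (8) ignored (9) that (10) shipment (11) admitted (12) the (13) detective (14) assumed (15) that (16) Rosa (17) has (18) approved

5

The marked gap is inside the relative clause, the subject of "ignored".
Its filler is the head noun "nurse" (via "that"), at word 5.
(The other dependency links word 2 to a gap after word 18.)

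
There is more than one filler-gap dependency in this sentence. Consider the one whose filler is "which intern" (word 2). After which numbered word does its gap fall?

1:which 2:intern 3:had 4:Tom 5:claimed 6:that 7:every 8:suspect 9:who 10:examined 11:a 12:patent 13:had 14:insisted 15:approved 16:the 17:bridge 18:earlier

The displaced element is "which intern" (word 2).
It is linked across 2 clause boundaries (that → Ø).
It functions as the subject of "approved", so the gap sits immediately after word 14 ("insisted").
Base order: Tom had claimed that every suspect who examined a patent had insisted that which intern approved the bridge earlier.

14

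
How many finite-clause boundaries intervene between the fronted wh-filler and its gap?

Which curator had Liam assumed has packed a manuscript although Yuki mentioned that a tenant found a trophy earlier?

"which curator" is extracted from the subject of "packed".
Boundaries crossed, outermost first: [Ø] — 1 in total.

1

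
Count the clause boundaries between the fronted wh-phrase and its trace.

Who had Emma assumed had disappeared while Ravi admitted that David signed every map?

"who" is extracted from the subject of "disappeared".
Boundaries crossed, outermost first: [Ø] — 1 in total.

1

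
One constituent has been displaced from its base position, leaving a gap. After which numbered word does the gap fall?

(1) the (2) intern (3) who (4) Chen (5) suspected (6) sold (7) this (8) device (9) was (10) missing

5

The displaced element is "the intern" (word 2).
It is linked across 1 clause boundary (Ø).
It functions as the subject of "sold", so the gap sits immediately after word 5 ("suspected").
Base order: Chen suspected that the intern sold this device.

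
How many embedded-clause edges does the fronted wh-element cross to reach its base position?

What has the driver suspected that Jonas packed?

"what" is extracted from the object of "packed".
Boundaries crossed, outermost first: [that] — 1 in total.

1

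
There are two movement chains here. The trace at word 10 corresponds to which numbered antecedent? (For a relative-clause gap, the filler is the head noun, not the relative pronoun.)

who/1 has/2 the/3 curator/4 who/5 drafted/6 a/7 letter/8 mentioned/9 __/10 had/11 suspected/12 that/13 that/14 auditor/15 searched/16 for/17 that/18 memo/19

1

The marked gap is the subject of "suspected".
Its filler is the fronted wh-phrase "who", at word 1.
(The other dependency links word 4 to a gap after word 5.)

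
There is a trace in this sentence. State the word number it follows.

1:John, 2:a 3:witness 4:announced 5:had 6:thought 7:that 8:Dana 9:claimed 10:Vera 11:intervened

The displaced element is "John" (word 1).
It is linked across 1 clause boundary (Ø).
It functions as the subject of "thought", so the gap sits immediately after word 4 ("announced").
Base order: A witness announced John had thought that Dana claimed Vera intervened.

4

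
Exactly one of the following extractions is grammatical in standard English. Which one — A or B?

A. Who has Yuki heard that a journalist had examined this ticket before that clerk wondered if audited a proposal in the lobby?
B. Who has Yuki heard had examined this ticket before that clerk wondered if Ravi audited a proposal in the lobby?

B

In A, the wh-phrase is extracted from inside an adjunct island (introduced by "before"), which blocks movement.
In B, the extraction path crosses only that-complement boundaries, which are transparent.
So B is grammatical.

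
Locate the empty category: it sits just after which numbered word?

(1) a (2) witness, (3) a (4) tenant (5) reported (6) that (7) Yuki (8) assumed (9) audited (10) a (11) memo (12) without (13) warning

8

The displaced element is "a witness" (word 2).
It is linked across 2 clause boundaries (that → Ø).
It functions as the subject of "audited", so the gap sits immediately after word 8 ("assumed").
Base order: A tenant reported that Yuki assumed that a witness audited a memo without warning.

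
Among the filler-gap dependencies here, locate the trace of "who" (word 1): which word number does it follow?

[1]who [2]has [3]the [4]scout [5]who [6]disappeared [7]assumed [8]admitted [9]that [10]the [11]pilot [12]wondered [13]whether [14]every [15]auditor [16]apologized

The displaced element is "who" (word 1).
It is linked across 1 clause boundary (Ø).
It functions as the subject of "admitted", so the gap sits immediately after word 7 ("assumed").
Base order: The scout who disappeared has assumed who admitted that the pilot wondered whether every auditor apologized.

7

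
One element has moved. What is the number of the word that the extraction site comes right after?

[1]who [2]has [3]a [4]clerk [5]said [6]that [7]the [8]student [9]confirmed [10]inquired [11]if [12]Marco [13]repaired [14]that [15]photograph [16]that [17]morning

9

The displaced element is "who" (word 1).
It is linked across 2 clause boundaries (that → Ø).
It functions as the subject of "inquired", so the gap sits immediately after word 9 ("confirmed").
Base order: A clerk has said that the student confirmed that who inquired if Marco repaired that photograph that morning.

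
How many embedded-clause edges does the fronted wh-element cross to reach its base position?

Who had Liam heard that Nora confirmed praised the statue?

2

"who" is extracted from the subject of "praised".
Boundaries crossed, outermost first: [that], [Ø] — 2 in total.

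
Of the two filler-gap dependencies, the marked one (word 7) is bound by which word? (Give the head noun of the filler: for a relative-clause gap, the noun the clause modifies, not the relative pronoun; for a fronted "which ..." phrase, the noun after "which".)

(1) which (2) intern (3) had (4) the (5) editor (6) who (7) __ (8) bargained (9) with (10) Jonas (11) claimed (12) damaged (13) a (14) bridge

The marked gap is inside the relative clause, the subject of "bargained".
Its filler is the head noun "editor" (via "who"), at word 5.
(The other dependency links word 2 to a gap after word 11.)

5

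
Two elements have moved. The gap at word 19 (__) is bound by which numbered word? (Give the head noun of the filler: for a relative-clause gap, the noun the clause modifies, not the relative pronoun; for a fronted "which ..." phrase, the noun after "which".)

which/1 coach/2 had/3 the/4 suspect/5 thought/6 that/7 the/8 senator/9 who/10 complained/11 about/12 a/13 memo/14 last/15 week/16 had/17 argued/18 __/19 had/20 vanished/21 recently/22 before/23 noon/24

The marked gap is the subject of "vanished".
Its filler is the fronted wh-phrase "which coach", at word 2.
(The other dependency links word 9 to a gap after word 10.)

2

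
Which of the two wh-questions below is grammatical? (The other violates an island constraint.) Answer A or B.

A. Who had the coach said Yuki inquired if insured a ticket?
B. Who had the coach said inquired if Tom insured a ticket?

B

In A, the wh-phrase is extracted from inside a wh-island (introduced by "if"), which blocks movement.
In B, the extraction path crosses only that-complement boundaries, which are transparent.
So B is grammatical.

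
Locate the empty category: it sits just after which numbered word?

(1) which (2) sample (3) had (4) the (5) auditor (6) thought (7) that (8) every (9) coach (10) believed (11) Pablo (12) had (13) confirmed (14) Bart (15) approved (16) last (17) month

15

The displaced element is "which sample" (word 2).
It is linked across 3 clause boundaries (that → Ø → Ø).
It functions as the direct object of "approved", so the gap sits immediately after word 15 ("approved").
Base order: The auditor had thought that every coach believed Pablo had confirmed Bart approved which sample last month.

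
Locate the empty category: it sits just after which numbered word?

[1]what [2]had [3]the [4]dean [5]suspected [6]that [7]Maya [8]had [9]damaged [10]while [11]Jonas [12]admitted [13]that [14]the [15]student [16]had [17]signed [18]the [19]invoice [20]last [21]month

9

The displaced element is "what" (word 1).
It is linked across 1 clause boundary (that).
It functions as the direct object of "damaged", so the gap sits immediately after word 9 ("damaged").
Base order: The dean had suspected that Maya had damaged what while Jonas admitted that the student had signed the invoice last month.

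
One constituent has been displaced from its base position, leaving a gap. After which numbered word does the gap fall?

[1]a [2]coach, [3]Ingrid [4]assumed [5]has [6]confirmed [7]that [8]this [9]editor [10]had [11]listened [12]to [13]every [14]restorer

The displaced element is "a coach" (word 2).
It is linked across 1 clause boundary (Ø).
It functions as the subject of "confirmed", so the gap sits immediately after word 4 ("assumed").
Base order: Ingrid assumed a coach has confirmed that this editor had listened to every restorer.

4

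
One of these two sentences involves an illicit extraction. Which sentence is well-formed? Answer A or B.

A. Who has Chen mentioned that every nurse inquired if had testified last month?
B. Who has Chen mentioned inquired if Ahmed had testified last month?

B

In A, the wh-phrase is extracted from inside a wh-island (introduced by "if"), which blocks movement.
In B, the extraction path crosses only that-complement boundaries, which are transparent.
So B is grammatical.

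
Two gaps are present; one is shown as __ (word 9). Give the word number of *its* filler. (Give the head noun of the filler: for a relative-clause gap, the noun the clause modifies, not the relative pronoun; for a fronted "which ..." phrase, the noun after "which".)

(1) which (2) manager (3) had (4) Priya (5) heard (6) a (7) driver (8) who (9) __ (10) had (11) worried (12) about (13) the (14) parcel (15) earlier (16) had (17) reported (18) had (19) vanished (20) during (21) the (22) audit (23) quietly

7

The marked gap is inside the relative clause, the subject of "worried".
Its filler is the head noun "driver" (via "who"), at word 7.
(The other dependency links word 2 to a gap after word 17.)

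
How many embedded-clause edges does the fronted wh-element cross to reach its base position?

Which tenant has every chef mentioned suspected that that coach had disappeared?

"which tenant" is extracted from the subject of "suspected".
Boundaries crossed, outermost first: [Ø] — 1 in total.

1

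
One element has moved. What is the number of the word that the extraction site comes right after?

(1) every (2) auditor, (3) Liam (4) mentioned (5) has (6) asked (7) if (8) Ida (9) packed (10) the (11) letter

4

The displaced element is "every auditor" (word 2).
It is linked across 1 clause boundary (Ø).
It functions as the subject of "asked", so the gap sits immediately after word 4 ("mentioned").
Base order: Liam mentioned that every auditor has asked if Ida packed the letter.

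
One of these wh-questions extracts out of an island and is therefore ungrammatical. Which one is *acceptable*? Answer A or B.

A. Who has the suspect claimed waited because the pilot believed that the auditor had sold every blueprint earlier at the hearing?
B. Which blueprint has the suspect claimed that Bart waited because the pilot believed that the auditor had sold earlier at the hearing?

A

In B, the wh-phrase is extracted from inside an adjunct island (introduced by "because"), which blocks movement.
In A, the extraction path crosses only that-complement boundaries, which are transparent.
So A is grammatical.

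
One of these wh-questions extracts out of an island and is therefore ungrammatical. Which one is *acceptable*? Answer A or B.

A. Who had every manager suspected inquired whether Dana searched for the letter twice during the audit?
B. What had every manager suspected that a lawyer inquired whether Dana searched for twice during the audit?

A

In B, the wh-phrase is extracted from inside a wh-island (introduced by "whether"), which blocks movement.
In A, the extraction path crosses only that-complement boundaries, which are transparent.
So A is grammatical.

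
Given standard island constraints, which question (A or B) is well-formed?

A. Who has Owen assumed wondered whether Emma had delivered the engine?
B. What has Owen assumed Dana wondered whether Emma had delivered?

In B, the wh-phrase is extracted from inside a wh-island (introduced by "whether"), which blocks movement.
In A, the extraction path crosses only that-complement boundaries, which are transparent.
So A is grammatical.

A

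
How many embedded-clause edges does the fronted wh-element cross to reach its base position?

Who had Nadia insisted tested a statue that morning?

"who" is extracted from the subject of "tested".
Boundaries crossed, outermost first: [Ø] — 1 in total.

1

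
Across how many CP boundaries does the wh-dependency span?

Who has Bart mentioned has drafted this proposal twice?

"who" is extracted from the subject of "drafted".
Boundaries crossed, outermost first: [Ø] — 1 in total.

1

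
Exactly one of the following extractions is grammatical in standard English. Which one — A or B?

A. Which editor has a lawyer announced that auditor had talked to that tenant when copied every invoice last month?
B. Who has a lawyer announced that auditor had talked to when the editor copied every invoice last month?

B

In A, the wh-phrase is extracted from inside an adjunct island (introduced by "when"), which blocks movement.
In B, the extraction path crosses only that-complement boundaries, which are transparent.
So B is grammatical.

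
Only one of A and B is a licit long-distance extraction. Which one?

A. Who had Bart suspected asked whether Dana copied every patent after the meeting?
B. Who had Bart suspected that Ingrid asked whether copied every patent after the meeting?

A

In B, the wh-phrase is extracted from inside a wh-island (introduced by "whether"), which blocks movement.
In A, the extraction path crosses only that-complement boundaries, which are transparent.
So A is grammatical.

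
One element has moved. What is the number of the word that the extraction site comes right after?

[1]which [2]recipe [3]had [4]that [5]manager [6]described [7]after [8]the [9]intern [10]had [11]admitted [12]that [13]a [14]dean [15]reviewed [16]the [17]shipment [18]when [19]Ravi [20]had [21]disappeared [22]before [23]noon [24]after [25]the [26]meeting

The displaced element is "which recipe" (word 2).
It functions as the direct object of "described", so the gap sits immediately after word 6 ("described").
Base order: That manager had described which recipe after the intern had admitted that a dean reviewed the shipment when Ravi had disappeared before noon after the meeting.

6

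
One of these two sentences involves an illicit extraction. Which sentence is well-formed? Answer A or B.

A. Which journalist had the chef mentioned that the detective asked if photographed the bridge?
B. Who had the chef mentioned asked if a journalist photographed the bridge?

In A, the wh-phrase is extracted from inside a wh-island (introduced by "if"), which blocks movement.
In B, the extraction path crosses only that-complement boundaries, which are transparent.
So B is grammatical.

B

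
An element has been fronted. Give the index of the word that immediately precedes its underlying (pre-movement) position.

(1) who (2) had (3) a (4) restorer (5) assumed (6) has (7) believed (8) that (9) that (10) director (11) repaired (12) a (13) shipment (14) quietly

The displaced element is "who" (word 1).
It is linked across 1 clause boundary (Ø).
It functions as the subject of "believed", so the gap sits immediately after word 5 ("assumed").
Base order: A restorer had assumed that who has believed that that director repaired a shipment quietly.

5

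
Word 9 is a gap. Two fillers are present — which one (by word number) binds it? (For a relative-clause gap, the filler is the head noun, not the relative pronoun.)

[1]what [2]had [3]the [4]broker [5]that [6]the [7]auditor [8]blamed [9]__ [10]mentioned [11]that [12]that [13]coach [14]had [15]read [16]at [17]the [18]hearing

The marked gap is inside the relative clause, the direct object of "blamed".
Its filler is the head noun "broker" (via "that"), at word 4.
(The other dependency links word 1 to a gap after word 15.)

4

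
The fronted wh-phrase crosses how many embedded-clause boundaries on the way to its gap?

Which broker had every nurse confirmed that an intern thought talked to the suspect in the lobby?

2

"which broker" is extracted from the subject of "talked".
Boundaries crossed, outermost first: [that], [Ø] — 2 in total.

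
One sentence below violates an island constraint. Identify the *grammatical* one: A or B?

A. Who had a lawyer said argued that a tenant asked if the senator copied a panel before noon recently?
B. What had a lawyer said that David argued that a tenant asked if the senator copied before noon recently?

In B, the wh-phrase is extracted from inside a wh-island (introduced by "if"), which blocks movement.
In A, the extraction path crosses only that-complement boundaries, which are transparent.
So A is grammatical.

A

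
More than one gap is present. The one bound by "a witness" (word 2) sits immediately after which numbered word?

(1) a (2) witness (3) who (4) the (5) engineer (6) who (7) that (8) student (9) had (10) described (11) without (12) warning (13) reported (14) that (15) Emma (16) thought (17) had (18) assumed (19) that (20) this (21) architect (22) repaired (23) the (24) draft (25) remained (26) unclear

The displaced element is "a witness" (word 2).
It is linked across 2 clause boundaries (that → Ø).
It functions as the subject of "assumed", so the gap sits immediately after word 16 ("thought").
Base order: The engineer who that student had described without warning reported that Emma thought that a witness had assumed that this architect repaired the draft.

16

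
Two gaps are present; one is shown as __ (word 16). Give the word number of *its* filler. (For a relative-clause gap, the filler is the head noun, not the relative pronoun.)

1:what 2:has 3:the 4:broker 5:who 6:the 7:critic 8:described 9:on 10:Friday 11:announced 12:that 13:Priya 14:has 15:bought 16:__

1

The marked gap is the direct object of "bought".
Its filler is the fronted wh-phrase "what", at word 1.
(The other dependency links word 4 to a gap after word 8.)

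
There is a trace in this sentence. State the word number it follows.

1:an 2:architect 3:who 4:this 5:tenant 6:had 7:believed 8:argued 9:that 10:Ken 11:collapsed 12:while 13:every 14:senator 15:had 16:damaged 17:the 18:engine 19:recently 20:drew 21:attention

7

The displaced element is "an architect" (word 2).
It is linked across 1 clause boundary (Ø).
It functions as the subject of "argued", so the gap sits immediately after word 7 ("believed").
Base order: This tenant had believed an architect argued that Ken collapsed while every senator had damaged the engine recently.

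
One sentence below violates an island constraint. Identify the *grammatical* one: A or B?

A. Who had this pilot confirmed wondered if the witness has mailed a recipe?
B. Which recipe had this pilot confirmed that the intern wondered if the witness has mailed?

A

In B, the wh-phrase is extracted from inside a wh-island (introduced by "if"), which blocks movement.
In A, the extraction path crosses only that-complement boundaries, which are transparent.
So A is grammatical.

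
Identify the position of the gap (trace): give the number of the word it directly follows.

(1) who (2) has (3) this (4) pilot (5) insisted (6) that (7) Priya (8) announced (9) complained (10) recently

The displaced element is "who" (word 1).
It is linked across 2 clause boundaries (that → Ø).
It functions as the subject of "complained", so the gap sits immediately after word 8 ("announced").
Base order: This pilot has insisted that Priya announced that who complained recently.

8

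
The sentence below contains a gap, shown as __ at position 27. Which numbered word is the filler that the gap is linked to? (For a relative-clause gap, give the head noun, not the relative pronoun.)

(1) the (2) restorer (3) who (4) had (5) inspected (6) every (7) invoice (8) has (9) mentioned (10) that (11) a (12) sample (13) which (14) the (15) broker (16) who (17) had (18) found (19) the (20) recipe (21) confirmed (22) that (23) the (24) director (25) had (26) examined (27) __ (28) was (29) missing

12

The gap at 27 is the object of "examined", inside a relative clause.
The relative pronoun is "which" (word 13); it is bound by the head noun immediately before it.
Its filler is the head noun "sample", at word 12.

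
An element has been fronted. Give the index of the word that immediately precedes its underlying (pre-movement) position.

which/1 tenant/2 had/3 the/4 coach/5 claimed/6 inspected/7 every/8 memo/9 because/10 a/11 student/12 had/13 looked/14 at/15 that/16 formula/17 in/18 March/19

The displaced element is "which tenant" (word 2).
It is linked across 1 clause boundary (Ø).
It functions as the subject of "inspected", so the gap sits immediately after word 6 ("claimed").
Base order: The coach had claimed that which tenant inspected every memo because a student had looked at that formula in March.

6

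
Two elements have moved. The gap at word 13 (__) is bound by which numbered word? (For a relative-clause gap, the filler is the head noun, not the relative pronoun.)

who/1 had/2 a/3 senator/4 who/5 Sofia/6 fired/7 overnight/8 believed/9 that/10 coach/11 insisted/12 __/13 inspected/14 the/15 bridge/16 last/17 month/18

The marked gap is the subject of "inspected".
Its filler is the fronted wh-phrase "who", at word 1.
(The other dependency links word 4 to a gap after word 7.)

1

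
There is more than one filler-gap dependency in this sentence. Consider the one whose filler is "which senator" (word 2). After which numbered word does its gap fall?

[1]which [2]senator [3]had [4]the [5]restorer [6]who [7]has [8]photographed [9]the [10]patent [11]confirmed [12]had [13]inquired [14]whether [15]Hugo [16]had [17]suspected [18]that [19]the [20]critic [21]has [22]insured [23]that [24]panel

11

The displaced element is "which senator" (word 2).
It is linked across 1 clause boundary (Ø).
It functions as the subject of "inquired", so the gap sits immediately after word 11 ("confirmed").
Base order: The restorer who has photographed the patent had confirmed that which senator had inquired whether Hugo had suspected that the critic has insured that panel.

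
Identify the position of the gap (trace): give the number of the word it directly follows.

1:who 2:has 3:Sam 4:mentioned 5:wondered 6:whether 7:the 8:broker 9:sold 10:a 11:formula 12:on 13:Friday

The displaced element is "who" (word 1).
It is linked across 1 clause boundary (Ø).
It functions as the subject of "wondered", so the gap sits immediately after word 4 ("mentioned").
Base order: Sam has mentioned that who wondered whether the broker sold a formula on Friday.

4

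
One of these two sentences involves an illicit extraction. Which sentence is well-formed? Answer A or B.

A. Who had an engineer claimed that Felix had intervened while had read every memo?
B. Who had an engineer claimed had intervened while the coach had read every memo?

B

In A, the wh-phrase is extracted from inside an adjunct island (introduced by "while"), which blocks movement.
In B, the extraction path crosses only that-complement boundaries, which are transparent.
So B is grammatical.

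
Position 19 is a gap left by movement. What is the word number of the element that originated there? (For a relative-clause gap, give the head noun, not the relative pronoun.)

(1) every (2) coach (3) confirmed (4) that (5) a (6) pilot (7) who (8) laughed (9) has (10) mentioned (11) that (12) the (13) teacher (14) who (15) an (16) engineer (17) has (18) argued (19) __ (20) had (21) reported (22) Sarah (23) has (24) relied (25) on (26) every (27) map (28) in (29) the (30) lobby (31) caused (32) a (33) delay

13

The gap at 19 is the subject of "reported", inside a relative clause.
The relative pronoun is "who" (word 14); it is bound by the head noun immediately before it.
Its filler is the head noun "teacher", at word 13.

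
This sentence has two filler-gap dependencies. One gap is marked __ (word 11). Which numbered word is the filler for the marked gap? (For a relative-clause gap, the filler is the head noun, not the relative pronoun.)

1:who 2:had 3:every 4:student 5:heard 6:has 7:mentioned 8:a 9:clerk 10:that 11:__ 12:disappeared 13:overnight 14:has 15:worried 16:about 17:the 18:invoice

9

The marked gap is inside the relative clause, the subject of "disappeared".
Its filler is the head noun "clerk" (via "that"), at word 9.
(The other dependency links word 1 to a gap after word 5.)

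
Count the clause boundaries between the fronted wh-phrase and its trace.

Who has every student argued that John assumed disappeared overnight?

"who" is extracted from the subject of "disappeared".
Boundaries crossed, outermost first: [that], [Ø] — 2 in total.

2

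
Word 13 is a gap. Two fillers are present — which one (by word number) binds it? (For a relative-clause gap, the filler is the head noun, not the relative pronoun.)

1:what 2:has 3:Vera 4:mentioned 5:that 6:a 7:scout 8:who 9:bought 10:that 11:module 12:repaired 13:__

The marked gap is the direct object of "repaired".
Its filler is the fronted wh-phrase "what", at word 1.
(The other dependency links word 7 to a gap after word 8.)

1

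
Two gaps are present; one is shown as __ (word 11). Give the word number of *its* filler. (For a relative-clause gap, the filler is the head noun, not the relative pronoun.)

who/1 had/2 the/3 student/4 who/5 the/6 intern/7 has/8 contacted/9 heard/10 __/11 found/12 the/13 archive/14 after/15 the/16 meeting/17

The marked gap is the subject of "found".
Its filler is the fronted wh-phrase "who", at word 1.
(The other dependency links word 4 to a gap after word 9.)

1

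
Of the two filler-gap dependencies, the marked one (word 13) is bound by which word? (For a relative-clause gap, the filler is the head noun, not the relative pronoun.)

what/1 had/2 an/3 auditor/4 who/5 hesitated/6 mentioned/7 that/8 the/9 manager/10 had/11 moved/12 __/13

1

The marked gap is the direct object of "moved".
Its filler is the fronted wh-phrase "what", at word 1.
(The other dependency links word 4 to a gap after word 5.)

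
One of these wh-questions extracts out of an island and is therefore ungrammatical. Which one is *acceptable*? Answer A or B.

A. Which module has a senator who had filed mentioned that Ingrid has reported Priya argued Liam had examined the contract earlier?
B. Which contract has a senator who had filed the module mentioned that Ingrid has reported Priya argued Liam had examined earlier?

B

In A, the wh-phrase is extracted from inside a complex-NP island (relative clause) (introduced by "who"), which blocks movement.
In B, the extraction path crosses only that-complement boundaries, which are transparent.
So B is grammatical.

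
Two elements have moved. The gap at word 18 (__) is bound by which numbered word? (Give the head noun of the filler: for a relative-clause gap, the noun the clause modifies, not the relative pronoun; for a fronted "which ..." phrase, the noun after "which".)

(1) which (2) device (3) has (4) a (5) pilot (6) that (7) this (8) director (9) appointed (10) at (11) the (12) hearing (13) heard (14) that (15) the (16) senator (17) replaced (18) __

The marked gap is the direct object of "replaced".
Its filler is the fronted wh-phrase "which device", at word 2.
(The other dependency links word 5 to a gap after word 9.)

2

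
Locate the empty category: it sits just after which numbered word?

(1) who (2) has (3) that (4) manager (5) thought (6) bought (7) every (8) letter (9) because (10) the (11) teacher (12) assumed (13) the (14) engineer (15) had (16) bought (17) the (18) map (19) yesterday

5

The displaced element is "who" (word 1).
It is linked across 1 clause boundary (Ø).
It functions as the subject of "bought", so the gap sits immediately after word 5 ("thought").
Base order: That manager has thought that who bought every letter because the teacher assumed the engineer had bought the map yesterday.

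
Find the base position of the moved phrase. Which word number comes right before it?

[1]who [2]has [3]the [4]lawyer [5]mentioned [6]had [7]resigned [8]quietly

5

The displaced element is "who" (word 1).
It is linked across 1 clause boundary (Ø).
It functions as the subject of "resigned", so the gap sits immediately after word 5 ("mentioned").
Base order: The lawyer has mentioned that who had resigned quietly.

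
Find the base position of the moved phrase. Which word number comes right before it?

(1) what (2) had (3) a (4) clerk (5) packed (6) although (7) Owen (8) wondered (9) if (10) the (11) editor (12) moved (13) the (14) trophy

5

The displaced element is "what" (word 1).
It functions as the direct object of "packed", so the gap sits immediately after word 5 ("packed").
Base order: A clerk had packed what although Owen wondered if the editor moved the trophy.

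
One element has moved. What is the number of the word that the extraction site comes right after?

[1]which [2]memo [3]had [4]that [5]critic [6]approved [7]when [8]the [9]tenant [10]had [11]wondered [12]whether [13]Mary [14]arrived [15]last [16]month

6

The displaced element is "which memo" (word 2).
It functions as the direct object of "approved", so the gap sits immediately after word 6 ("approved").
Base order: That critic had approved which memo when the tenant had wondered whether Mary arrived last month.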